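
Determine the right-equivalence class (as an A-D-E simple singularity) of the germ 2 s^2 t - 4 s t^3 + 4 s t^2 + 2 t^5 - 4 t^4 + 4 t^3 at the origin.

D_4

The Hessian of f at 0 has rank 0. Corank 2; j^3 = 2*t*(s^2 + 2*s*t + 2*t^2) splits into three distinct lines over C (the quadratic factor has nonzero discriminant), so D_4.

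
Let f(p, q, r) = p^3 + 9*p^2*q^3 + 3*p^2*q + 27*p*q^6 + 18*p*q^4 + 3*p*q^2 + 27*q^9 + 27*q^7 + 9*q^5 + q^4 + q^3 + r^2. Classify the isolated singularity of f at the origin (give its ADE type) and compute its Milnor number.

The Hessian of f at 0 is [[0, 0, 0], [0, 0, 0], [0, 0, 2]] with rank 1, so corank 2. A Groebner basis of the Jacobian ideal J(f) in C{p,q,r} is {q^3, p^2 + 2*p*q + q^2, r}; counting standard monomials gives mu = 6. Corank 2; j^3 = (p + q)^3 is a perfect cube, so E-series; the 4-jet and mu = 6 give E_6.

Type E_{6}, Milnor number mu = 6.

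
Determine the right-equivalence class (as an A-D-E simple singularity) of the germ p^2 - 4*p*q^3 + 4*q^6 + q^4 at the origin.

The Hessian of f at 0 is [[2, 0], [0, 0]] with rank 1, so corank 1. A Groebner basis of the Jacobian ideal J(f) in C{p,q} is {q^3, p}; counting standard monomials gives mu = 3. Corank 1: A-series; mu = 3 gives A_3.

A_{3}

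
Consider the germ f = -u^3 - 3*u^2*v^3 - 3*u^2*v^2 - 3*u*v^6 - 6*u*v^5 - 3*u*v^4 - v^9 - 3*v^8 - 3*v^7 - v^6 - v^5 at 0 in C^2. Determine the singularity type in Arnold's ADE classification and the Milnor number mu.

Type E_8, Milnor number mu = 8.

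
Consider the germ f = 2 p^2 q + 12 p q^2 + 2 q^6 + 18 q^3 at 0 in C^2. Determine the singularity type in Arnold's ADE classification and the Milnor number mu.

The Hessian of f at 0 is [[0, 0], [0, 0]] with rank 0, so corank 2. A Groebner basis of the Jacobian ideal J(f) in C{p,q} is {p^2/6 + q^5 - 3*q^2/2, p^3 + 27*q^3, p*q + 3*q^2}; counting standard monomials gives mu = 7. Corank 2; j^3 = 2*q*(p + 3*q)^2 has shape L^2 M (L != M), so D-series; mu = 7 gives D_7.

Type D7, Milnor number mu = 7.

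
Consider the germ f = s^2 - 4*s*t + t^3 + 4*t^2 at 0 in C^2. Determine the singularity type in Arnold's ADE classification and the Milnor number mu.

The Hessian of f at 0 has rank 1. Corank 1: A-series; mu = 2 gives A_2.

Type A_2, Milnor number mu = 2.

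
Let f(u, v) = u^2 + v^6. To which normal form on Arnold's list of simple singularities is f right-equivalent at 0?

A5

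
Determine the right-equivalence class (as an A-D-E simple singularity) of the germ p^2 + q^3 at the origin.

A_{2}

The Hessian of f at 0 has rank 1. Corank 1: A-series; mu = 2 gives A_2.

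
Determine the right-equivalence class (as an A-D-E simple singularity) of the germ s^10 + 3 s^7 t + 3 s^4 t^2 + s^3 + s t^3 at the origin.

The Hessian of f at 0 has rank 0. Corank 2; j^3 = s^3 is a perfect cube, so E-series; the 4-jet and mu = 7 give E_7.

E_7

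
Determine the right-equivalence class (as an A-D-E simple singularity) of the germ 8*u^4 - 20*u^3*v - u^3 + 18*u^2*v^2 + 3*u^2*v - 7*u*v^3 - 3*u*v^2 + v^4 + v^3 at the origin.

E_7

The Hessian of f at 0 has rank 0. Corank 2; j^3 = -(u - v)^3 is a perfect cube, so E-series; the 4-jet and mu = 7 give E_7.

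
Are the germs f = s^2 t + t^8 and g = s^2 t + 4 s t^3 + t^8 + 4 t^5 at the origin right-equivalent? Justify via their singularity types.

Yes.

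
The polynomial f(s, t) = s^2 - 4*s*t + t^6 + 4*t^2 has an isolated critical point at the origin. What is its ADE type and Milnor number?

Type A_5, Milnor number mu = 5.

The Hessian of f at 0 is [[2, -4], [-4, 8]] with rank 1, so corank 1. A Groebner basis of the Jacobian ideal J(f) in C{s,t} is {t^5, s - 2*t}; counting standard monomials gives mu = 5. Corank 1: A-series; mu = 5 gives A_5.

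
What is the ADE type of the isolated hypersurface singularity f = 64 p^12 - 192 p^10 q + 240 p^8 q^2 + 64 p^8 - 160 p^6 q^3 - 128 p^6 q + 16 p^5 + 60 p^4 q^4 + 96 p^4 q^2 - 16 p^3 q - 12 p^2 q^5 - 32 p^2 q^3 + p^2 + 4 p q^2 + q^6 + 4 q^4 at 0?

A_5

The Hessian of f at 0 is [[2, 0], [0, 0]] with rank 1, so corank 1. A Groebner basis of the Jacobian ideal J(f) in C{p,q} is {p^3, p^2*q, p/2 + q^2}; counting standard monomials gives mu = 5. Corank 1: A-series; mu = 5 gives A_5.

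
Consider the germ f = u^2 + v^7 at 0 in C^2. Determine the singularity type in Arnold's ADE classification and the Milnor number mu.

Type A_6, Milnor number mu = 6.

The Hessian of f at 0 is [[2, 0], [0, 0]] with rank 1, so corank 1. A Groebner basis of the Jacobian ideal J(f) in C{u,v} is {v^6, u}; counting standard monomials gives mu = 6. Corank 1: A-series; mu = 6 gives A_6.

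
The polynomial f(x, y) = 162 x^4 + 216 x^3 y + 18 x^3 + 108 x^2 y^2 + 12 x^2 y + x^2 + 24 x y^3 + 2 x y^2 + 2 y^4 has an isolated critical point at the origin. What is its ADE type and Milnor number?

Type A3, Milnor number mu = 3.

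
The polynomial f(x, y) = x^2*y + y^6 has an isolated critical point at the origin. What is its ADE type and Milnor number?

The Hessian of f at 0 has rank 0. Corank 2; j^3 = x^2*y has shape L^2 M (L != M), so D-series; mu = 7 gives D_7.

Type D7, Milnor number mu = 7.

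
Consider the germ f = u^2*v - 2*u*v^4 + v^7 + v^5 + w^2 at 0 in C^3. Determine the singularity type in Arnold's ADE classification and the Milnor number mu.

Type D6, Milnor number mu = 6.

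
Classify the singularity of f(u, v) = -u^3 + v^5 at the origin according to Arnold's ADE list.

The Hessian of f at 0 is [[0, 0], [0, 0]] with rank 0, so corank 2. A Groebner basis of the Jacobian ideal J(f) in C{u,v} is {v^4, u^2}; counting standard monomials gives mu = 8. Corank 2; j^3 = -u^3 is a perfect cube, so E-series; the 5-jet and mu = 8 give E_8.

E_{8}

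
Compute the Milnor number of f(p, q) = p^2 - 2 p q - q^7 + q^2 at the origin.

The Hessian of f at 0 has rank 1. Corank 1: A-series; mu = 6 gives A_6.

6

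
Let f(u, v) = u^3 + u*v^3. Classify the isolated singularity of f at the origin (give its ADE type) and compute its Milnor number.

Type E_{7}, Milnor number mu = 7.

The Hessian of f at 0 is [[0, 0], [0, 0]] with rank 0, so corank 2. A Groebner basis of the Jacobian ideal J(f) in C{u,v} is {u^3, u*v^2, 3*u^2 + v^3}; counting standard monomials gives mu = 7. Corank 2; j^3 = u^3 is a perfect cube, so E-series; the 4-jet and mu = 7 give E_7.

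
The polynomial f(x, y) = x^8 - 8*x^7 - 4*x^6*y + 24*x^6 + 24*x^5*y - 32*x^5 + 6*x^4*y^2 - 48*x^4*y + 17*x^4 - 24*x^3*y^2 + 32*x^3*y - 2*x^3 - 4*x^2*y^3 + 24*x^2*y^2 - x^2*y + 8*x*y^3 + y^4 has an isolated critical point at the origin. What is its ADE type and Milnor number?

The Hessian of f at 0 has rank 0. Corank 2; j^3 = -x^2*(2*x + y) has shape L^2 M (L != M), so D-series; mu = 5 gives D_5.

Type D_{5}, Milnor number mu = 5.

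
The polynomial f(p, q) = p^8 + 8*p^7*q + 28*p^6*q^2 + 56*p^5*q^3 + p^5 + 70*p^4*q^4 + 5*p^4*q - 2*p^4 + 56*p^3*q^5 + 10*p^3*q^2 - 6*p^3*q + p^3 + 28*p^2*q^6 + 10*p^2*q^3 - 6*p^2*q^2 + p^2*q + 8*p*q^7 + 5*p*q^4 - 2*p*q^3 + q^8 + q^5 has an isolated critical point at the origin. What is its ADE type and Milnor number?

The Hessian of f at 0 is [[0, 0], [0, 0]] with rank 0, so corank 2. A Groebner basis of the Jacobian ideal J(f) in C{p,q} is {p^2*q^2 + 11*p^2*q/4 - p^2 + 5*p*q^2/2 - 3*p*q/4 + 3*q^3/4, -53*p^2*q/8 + 2*p^2 + p*q^3 - 21*p*q^2/4 + 13*p*q/8 - 13*q^3/8, 21*p^2*q/2 - 3*p^2 + 7*p*q^2 - 5*p*q/2 + q^4 + 5*q^3/2, p^3 + 3*p^2*q - p^2 + 3*p*q^2 - p*q + q^3}; counting standard monomials gives mu = 9. Corank 2; j^3 = p^2*(p + q) has shape L^2 M (L != M), so D-series; mu = 9 gives D_9.

Type D_9, Milnor number mu = 9.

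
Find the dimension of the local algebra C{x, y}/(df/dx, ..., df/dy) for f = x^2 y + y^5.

6

The Hessian of f at 0 has rank 0. Corank 2; j^3 = x^2*y has shape L^2 M (L != M), so D-series; mu = 6 gives D_6.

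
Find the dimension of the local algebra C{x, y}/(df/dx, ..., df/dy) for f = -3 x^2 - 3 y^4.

The Hessian of f at 0 has rank 1. Corank 1: A-series; mu = 3 gives A_3.

3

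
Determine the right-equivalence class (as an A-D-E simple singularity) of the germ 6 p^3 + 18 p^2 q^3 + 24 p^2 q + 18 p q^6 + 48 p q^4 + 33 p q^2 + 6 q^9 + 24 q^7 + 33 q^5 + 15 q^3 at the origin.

The Hessian of f at 0 has rank 0. Corank 2; j^3 = 3*(p + q)*(2*p^2 + 6*p*q + 5*q^2) splits into three distinct lines over C (the quadratic factor has nonzero discriminant), so D_4.

D4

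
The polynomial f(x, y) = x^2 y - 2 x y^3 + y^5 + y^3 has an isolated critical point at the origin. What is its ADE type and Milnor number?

Type D_{4}, Milnor number mu = 4.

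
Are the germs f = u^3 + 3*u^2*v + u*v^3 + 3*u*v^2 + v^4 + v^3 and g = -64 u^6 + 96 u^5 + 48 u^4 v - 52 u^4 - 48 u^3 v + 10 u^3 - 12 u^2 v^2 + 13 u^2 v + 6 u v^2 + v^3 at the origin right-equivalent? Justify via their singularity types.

The Hessian of f at 0 is [[0, 0], [0, 0]] with rank 0, so corank 2. A Groebner basis of the Jacobian ideal J(f) in C{u,v} is {u^3 + 3*u^2*v + 6*u^2 + 12*u*v + 6*v^2, -3*u^2 + u*v^2 - 6*u*v - 3*v^2, 3*u^2 + 6*u*v + v^3 + 3*v^2}; counting standard monomials gives mu = 7. Corank 2; j^3 = (u + v)^3 is a perfect cube, so E-series; the 4-jet and mu = 7 give E_7. The Hessian of g at 0 is [[0, 0], [0, 0]] with rank 0, so corank 2. A Groebner basis of the Jacobian ideal J(g) in C{u,v} is {v^3, u^2 - 3*v^2/11, u*v + 6*v^2/11}; counting standard monomials gives mu = 4. Corank 2; j^3 = (2*u + v)*(5*u^2 + 4*u*v + v^2) splits into three distinct lines over C (the quadratic factor has nonzero discriminant), so D_4. f is E_7 but g is D_4, hence not right-equivalent.

No.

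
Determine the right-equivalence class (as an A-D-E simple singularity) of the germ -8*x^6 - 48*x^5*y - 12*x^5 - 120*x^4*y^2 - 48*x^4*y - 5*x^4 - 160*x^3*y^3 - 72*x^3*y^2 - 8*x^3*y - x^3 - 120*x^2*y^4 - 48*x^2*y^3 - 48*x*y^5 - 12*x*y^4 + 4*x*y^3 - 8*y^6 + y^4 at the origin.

E_6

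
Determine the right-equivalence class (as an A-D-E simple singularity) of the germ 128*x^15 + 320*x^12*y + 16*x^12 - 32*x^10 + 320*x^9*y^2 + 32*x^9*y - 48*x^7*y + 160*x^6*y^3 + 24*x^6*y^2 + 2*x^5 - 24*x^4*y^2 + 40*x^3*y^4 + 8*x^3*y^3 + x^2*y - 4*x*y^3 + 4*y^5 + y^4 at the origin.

D_5

The Hessian of f at 0 is [[0, 0], [0, 0]] with rank 0, so corank 2. A Groebner basis of the Jacobian ideal J(f) in C{x,y} is {x*y^2, -x*y/2 + y^3, x^2 + 2*x*y}; counting standard monomials gives mu = 5. Corank 2; j^3 = x^2*y has shape L^2 M (L != M), so D-series; mu = 5 gives D_5.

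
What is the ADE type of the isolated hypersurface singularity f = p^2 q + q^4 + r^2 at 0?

D_{5}

The Hessian of f at 0 has rank 1. Corank 2; j^3 = p^2*q has shape L^2 M (L != M), so D-series; mu = 5 gives D_5.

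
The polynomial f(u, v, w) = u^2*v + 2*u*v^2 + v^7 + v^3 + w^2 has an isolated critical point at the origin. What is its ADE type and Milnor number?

Type D_{8}, Milnor number mu = 8.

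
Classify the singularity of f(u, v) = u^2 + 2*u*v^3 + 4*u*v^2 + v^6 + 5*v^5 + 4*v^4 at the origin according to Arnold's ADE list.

The Hessian of f at 0 has rank 1. Corank 1: A-series; mu = 4 gives A_4.

A_{4}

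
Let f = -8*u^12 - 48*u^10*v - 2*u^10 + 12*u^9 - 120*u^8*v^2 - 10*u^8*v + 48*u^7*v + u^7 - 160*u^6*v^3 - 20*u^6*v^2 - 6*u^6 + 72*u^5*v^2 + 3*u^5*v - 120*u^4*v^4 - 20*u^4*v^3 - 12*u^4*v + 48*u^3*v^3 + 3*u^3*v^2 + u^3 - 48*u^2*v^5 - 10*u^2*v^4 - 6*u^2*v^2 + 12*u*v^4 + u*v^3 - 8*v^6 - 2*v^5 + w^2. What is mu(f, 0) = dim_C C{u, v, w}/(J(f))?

The Hessian of f at 0 has rank 1. Corank 2; j^3 = u^3 is a perfect cube, so E-series; the 4-jet and mu = 7 give E_7.

7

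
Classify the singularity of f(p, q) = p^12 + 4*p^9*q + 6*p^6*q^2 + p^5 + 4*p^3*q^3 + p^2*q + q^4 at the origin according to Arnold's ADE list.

D_5

The Hessian of f at 0 is [[0, 0], [0, 0]] with rank 0, so corank 2. A Groebner basis of the Jacobian ideal J(f) in C{p,q} is {p^3, p^2/4 + q^3, p*q}; counting standard monomials gives mu = 5. Corank 2; j^3 = p^2*q has shape L^2 M (L != M), so D-series; mu = 5 gives D_5.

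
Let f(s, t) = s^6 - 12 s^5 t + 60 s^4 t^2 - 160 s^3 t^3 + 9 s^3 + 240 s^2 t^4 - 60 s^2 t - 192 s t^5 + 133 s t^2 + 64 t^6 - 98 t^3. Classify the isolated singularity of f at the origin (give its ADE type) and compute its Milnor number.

Type D_{7}, Milnor number mu = 7.

The Hessian of f at 0 has rank 0. Corank 2; j^3 = (s - 2*t)*(3*s - 7*t)^2 has shape L^2 M (L != M), so D-series; mu = 7 gives D_7.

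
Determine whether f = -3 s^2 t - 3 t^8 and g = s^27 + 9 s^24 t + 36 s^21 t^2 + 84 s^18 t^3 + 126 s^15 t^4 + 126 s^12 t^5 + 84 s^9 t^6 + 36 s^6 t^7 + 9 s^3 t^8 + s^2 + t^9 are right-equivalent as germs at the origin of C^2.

The Hessian of f at 0 is [[0, 0], [0, 0]] with rank 0, so corank 2. A Groebner basis of the Jacobian ideal J(f) in C{s,t} is {s^2/8 + t^7, s^3, s*t}; counting standard monomials gives mu = 9. Corank 2; j^3 = -3*s^2*t has shape L^2 M (L != M), so D-series; mu = 9 gives D_9. The Hessian of g at 0 is [[2, 0], [0, 0]] with rank 1, so corank 1. A Groebner basis of the Jacobian ideal J(g) in C{s,t} is {t^8, s}; counting standard monomials gives mu = 8. Corank 1: A-series; mu = 8 gives A_8. f is D_9 but g is A_8, hence not right-equivalent.

No.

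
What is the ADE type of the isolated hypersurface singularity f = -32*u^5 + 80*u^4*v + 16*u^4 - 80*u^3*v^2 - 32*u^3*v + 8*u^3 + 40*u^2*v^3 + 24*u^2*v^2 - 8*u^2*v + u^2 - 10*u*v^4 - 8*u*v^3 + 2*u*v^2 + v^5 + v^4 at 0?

A_4

The Hessian of f at 0 has rank 1. Corank 1: A-series; mu = 4 gives A_4.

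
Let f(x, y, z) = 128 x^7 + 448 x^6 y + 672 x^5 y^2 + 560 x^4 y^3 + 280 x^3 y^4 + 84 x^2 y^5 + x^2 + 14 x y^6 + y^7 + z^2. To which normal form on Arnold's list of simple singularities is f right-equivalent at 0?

A_6

The Hessian of f at 0 has rank 2. Corank 1: A-series; mu = 6 gives A_6.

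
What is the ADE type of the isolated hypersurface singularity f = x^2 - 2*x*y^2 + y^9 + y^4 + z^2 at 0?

The Hessian of f at 0 is [[2, 0, 0], [0, 0, 0], [0, 0, 2]] with rank 2, so corank 1. A Groebner basis of the Jacobian ideal J(f) in C{x,y,z} is {x^4, -x + y^2, z}; counting standard monomials gives mu = 8. Corank 1: A-series; mu = 8 gives A_8.

A_{8}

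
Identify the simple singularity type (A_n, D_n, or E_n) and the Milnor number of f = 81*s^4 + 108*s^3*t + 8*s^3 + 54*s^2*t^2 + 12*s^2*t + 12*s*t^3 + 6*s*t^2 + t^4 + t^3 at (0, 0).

The Hessian of f at 0 is [[0, 0], [0, 0]] with rank 0, so corank 2. A Groebner basis of the Jacobian ideal J(f) in C{s,t} is {t^4, s*t^2 + 4*t^3/9, s^2 + s*t + t^2/4}; counting standard monomials gives mu = 6. Corank 2; j^3 = (2*s + t)^3 is a perfect cube, so E-series; the 4-jet and mu = 6 give E_6.

Type E_{6}, Milnor number mu = 6.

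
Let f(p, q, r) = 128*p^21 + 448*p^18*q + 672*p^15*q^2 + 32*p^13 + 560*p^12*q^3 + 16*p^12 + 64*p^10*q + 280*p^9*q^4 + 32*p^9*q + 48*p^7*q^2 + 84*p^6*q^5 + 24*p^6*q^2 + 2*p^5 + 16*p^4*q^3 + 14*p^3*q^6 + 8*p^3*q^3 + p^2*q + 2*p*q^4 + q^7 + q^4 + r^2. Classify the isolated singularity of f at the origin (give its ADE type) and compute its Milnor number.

Type D_5, Milnor number mu = 5.

The Hessian of f at 0 has rank 1. Corank 2; j^3 = p^2*q has shape L^2 M (L != M), so D-series; mu = 5 gives D_5.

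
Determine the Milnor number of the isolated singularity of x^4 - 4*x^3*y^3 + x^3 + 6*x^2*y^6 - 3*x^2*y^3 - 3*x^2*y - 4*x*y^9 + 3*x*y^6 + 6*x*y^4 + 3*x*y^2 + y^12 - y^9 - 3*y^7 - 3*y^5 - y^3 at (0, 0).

The Hessian of f at 0 has rank 0. Corank 2; j^3 = (x - y)^3 is a perfect cube, so E-series; the 4-jet and mu = 6 give E_6.

6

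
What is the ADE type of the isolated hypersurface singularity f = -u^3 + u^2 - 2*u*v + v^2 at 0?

A2

The Hessian of f at 0 has rank 1. Corank 1: A-series; mu = 2 gives A_2.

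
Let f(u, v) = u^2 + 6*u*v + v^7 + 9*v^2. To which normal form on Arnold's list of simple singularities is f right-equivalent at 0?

The Hessian of f at 0 has rank 1. Corank 1: A-series; mu = 6 gives A_6.

A6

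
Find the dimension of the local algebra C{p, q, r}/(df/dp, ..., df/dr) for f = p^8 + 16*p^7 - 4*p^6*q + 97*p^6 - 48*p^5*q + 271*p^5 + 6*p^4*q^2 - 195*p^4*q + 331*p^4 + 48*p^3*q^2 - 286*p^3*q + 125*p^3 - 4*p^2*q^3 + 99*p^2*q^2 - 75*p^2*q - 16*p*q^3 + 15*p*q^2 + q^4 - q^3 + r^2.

6

The Hessian of f at 0 has rank 1. Corank 2; j^3 = (5*p - q)^3 is a perfect cube, so E-series; the 4-jet and mu = 6 give E_6.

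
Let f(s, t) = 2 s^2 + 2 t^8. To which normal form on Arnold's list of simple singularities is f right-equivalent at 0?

The Hessian of f at 0 has rank 1. Corank 1: A-series; mu = 7 gives A_7.

A_7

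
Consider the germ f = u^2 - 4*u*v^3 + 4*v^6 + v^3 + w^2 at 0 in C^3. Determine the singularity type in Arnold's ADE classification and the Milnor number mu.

The Hessian of f at 0 has rank 2. Corank 1: A-series; mu = 2 gives A_2.

Type A2, Milnor number mu = 2.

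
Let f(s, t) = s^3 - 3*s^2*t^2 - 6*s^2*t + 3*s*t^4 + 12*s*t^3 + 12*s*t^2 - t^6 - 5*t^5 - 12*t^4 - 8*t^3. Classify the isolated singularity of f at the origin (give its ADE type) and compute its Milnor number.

Type E_8, Milnor number mu = 8.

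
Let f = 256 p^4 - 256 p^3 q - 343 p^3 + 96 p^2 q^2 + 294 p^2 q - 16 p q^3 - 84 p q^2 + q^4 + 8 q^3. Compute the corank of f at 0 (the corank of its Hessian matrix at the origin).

The Hessian at 0 is [[0, 0], [0, 0]] of rank 0; hence corank 2.

2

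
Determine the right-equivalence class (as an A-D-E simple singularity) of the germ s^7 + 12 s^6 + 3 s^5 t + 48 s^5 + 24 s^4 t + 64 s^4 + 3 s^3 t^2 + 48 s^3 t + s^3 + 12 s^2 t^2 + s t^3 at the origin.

The Hessian of f at 0 has rank 0. Corank 2; j^3 = s^3 is a perfect cube, so E-series; the 4-jet and mu = 7 give E_7.

E_7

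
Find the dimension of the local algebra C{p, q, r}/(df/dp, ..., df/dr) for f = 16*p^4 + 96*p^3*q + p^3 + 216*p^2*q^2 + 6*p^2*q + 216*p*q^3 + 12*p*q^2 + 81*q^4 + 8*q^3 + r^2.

6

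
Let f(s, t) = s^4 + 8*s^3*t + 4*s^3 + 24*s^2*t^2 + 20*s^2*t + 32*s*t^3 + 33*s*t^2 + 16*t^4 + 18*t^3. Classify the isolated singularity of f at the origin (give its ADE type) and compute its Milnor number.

Type D_5, Milnor number mu = 5.

The Hessian of f at 0 has rank 0. Corank 2; j^3 = (s + 2*t)*(2*s + 3*t)^2 has shape L^2 M (L != M), so D-series; mu = 5 gives D_5.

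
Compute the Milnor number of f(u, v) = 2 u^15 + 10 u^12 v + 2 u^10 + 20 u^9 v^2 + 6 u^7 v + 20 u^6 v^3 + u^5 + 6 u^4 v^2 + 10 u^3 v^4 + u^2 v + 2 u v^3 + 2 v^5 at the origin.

The Hessian of f at 0 has rank 0. Corank 2; j^3 = u^2*v has shape L^2 M (L != M), so D-series; mu = 6 gives D_6.

6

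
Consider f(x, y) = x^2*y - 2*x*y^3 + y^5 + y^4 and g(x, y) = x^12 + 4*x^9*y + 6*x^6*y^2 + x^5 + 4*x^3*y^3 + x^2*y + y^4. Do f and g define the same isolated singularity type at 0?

Yes.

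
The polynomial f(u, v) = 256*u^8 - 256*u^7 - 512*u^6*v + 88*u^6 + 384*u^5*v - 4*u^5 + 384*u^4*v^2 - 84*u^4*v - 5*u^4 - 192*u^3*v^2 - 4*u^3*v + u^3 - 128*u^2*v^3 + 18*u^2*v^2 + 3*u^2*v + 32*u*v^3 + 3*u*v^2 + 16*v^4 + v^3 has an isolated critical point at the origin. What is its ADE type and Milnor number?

Type E_6, Milnor number mu = 6.

The Hessian of f at 0 is [[0, 0], [0, 0]] with rank 0, so corank 2. A Groebner basis of the Jacobian ideal J(f) in C{u,v} is {u^3 - 3*u^2/2 - 3*u*v - 3*v^2/2, u^2*v + 5*u^2/4 + 5*u*v/2 + 5*v^2/4, -u^2 + u*v^2 - 2*u*v - v^2, 3*u^2/4 + 3*u*v/2 + v^3 + 3*v^2/4}; counting standard monomials gives mu = 6. Corank 2; j^3 = (u + v)^3 is a perfect cube, so E-series; the 4-jet and mu = 6 give E_6.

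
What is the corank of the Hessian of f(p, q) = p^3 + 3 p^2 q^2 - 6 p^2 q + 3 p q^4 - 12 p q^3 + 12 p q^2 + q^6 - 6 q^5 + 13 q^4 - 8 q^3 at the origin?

Hessian at 0 has rank 0.

2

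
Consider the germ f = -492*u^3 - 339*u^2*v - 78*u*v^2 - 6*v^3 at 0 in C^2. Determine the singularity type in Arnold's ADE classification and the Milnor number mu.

Type D_{4}, Milnor number mu = 4.

The Hessian of f at 0 is [[0, 0], [0, 0]] with rank 0, so corank 2. A Groebner basis of the Jacobian ideal J(f) in C{u,v} is {v^3, u^2 - 2*v^2/23, u*v + 7*v^2/23}; counting standard monomials gives mu = 4. Corank 2; j^3 = -3*(4*u + v)*(41*u^2 + 18*u*v + 2*v^2) splits into three distinct lines over C (the quadratic factor has nonzero discriminant), so D_4.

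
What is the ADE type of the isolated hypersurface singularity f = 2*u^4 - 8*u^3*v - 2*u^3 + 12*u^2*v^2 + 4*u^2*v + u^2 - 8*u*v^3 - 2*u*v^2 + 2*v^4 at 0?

The Hessian of f at 0 has rank 1. Corank 1: A-series; mu = 3 gives A_3.

A_3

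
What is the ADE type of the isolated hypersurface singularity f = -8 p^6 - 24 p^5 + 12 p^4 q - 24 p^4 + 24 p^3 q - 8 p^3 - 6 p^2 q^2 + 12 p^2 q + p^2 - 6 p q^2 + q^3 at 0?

A_2

The Hessian of f at 0 is [[2, 0], [0, 0]] with rank 1, so corank 1. A Groebner basis of the Jacobian ideal J(f) in C{p,q} is {q^2, p}; counting standard monomials gives mu = 2. Corank 1: A-series; mu = 2 gives A_2.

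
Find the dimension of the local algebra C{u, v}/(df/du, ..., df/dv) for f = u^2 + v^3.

2

The Hessian of f at 0 has rank 1. Corank 1: A-series; mu = 2 gives A_2.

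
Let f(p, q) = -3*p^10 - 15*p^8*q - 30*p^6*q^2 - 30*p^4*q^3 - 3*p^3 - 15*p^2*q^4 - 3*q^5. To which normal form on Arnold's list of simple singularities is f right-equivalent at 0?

E_8

The Hessian of f at 0 is [[0, 0], [0, 0]] with rank 0, so corank 2. A Groebner basis of the Jacobian ideal J(f) in C{p,q} is {q^4, p^2}; counting standard monomials gives mu = 8. Corank 2; j^3 = -3*p^3 is a perfect cube, so E-series; the 5-jet and mu = 8 give E_8.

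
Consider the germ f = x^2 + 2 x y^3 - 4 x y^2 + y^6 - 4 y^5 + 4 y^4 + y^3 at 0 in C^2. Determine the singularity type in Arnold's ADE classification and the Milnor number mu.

The Hessian of f at 0 is [[2, 0], [0, 0]] with rank 1, so corank 1. A Groebner basis of the Jacobian ideal J(f) in C{x,y} is {y^2, x}; counting standard monomials gives mu = 2. Corank 1: A-series; mu = 2 gives A_2.

Type A_2, Milnor number mu = 2.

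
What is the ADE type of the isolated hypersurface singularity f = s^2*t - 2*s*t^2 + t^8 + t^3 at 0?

D_9

The Hessian of f at 0 is [[0, 0], [0, 0]] with rank 0, so corank 2. A Groebner basis of the Jacobian ideal J(f) in C{s,t} is {s^2/8 + t^7 - t^2/8, s^3 - t^3, s*t - t^2}; counting standard monomials gives mu = 9. Corank 2; j^3 = t*(s - t)^2 has shape L^2 M (L != M), so D-series; mu = 9 gives D_9.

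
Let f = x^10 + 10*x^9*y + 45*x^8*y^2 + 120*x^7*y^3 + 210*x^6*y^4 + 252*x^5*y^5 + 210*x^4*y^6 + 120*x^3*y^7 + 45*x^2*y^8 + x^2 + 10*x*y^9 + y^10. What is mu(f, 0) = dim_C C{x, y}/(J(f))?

9

The Hessian of f at 0 has rank 1. Corank 1: A-series; mu = 9 gives A_9.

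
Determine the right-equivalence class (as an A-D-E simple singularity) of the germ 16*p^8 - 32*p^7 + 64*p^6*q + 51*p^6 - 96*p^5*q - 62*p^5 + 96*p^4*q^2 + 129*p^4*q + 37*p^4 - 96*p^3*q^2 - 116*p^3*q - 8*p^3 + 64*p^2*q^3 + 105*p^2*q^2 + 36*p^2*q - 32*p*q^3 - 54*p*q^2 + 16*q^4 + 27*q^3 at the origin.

E_{6}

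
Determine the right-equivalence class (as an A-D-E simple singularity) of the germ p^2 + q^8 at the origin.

The Hessian of f at 0 has rank 1. Corank 1: A-series; mu = 7 gives A_7.

A_7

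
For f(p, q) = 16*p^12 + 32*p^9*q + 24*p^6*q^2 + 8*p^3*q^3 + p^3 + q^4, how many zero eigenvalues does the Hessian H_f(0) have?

2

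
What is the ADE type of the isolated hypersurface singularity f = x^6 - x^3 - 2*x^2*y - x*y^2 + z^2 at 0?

D_{7}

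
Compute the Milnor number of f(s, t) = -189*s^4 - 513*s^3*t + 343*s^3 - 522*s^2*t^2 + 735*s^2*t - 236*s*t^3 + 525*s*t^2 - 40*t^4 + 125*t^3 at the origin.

7

The Hessian of f at 0 is [[0, 0], [0, 0]] with rank 0, so corank 2. A Groebner basis of the Jacobian ideal J(f) in C{s,t} is {5764801*s^2/3 + 8235430*s*t/3 + t^4 + 343*t^3/9 + 2941225*t^2/3, s^3 - 7105*s^2/3 - 10150*s*t/3 + 20*t^3/63 - 3625*t^2/3, s^2*t + 20237*s^2/9 + 28910*s*t/9 - 88*t^3/189 + 10325*t^2/9, -4802*s^2/3 + s*t^2 - 6860*s*t/3 + 43*t^3/63 - 2450*t^2/3}; counting standard monomials gives mu = 7. Corank 2; j^3 = (7*s + 5*t)^3 is a perfect cube, so E-series; the 4-jet and mu = 7 give E_7.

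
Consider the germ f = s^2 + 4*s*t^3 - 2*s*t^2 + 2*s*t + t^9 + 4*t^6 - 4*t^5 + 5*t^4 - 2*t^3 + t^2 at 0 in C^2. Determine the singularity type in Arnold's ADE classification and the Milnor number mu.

Type A_{8}, Milnor number mu = 8.

The Hessian of f at 0 has rank 1. Corank 1: A-series; mu = 8 gives A_8.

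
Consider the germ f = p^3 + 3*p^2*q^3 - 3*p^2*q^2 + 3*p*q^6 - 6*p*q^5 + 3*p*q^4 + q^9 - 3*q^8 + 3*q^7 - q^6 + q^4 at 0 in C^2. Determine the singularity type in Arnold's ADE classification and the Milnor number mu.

The Hessian of f at 0 has rank 0. Corank 2; j^3 = p^3 is a perfect cube, so E-series; the 4-jet and mu = 6 give E_6.

Type E6, Milnor number mu = 6.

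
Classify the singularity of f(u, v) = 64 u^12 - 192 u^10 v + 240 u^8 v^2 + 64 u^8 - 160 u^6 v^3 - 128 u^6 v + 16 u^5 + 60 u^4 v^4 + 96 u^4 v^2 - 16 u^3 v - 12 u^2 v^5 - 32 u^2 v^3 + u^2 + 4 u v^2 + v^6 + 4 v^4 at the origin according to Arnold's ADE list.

A_{5}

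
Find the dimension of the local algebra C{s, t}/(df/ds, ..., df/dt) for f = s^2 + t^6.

5

The Hessian of f at 0 is [[2, 0], [0, 0]] with rank 1, so corank 1. A Groebner basis of the Jacobian ideal J(f) in C{s,t} is {t^5, s}; counting standard monomials gives mu = 5. Corank 1: A-series; mu = 5 gives A_5.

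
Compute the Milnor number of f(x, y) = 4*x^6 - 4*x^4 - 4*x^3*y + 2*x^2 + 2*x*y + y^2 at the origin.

The Hessian of f at 0 is [[4, 2], [2, 2]] with rank 2, so corank 0. A Groebner basis of the Jacobian ideal J(f) in C{x,y} is {x, y}; counting standard monomials gives mu = 1. Corank 0: nondegenerate Morse point, so A_1.

1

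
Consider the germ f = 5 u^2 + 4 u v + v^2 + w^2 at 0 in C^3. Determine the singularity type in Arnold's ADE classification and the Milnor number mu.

Type A_1, Milnor number mu = 1.

The Hessian of f at 0 has rank 3. Corank 0: nondegenerate Morse point, so A_1.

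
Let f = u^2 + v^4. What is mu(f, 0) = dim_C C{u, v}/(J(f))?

3

The Hessian of f at 0 is [[2, 0], [0, 0]] with rank 1, so corank 1. A Groebner basis of the Jacobian ideal J(f) in C{u,v} is {v^3, u}; counting standard monomials gives mu = 3. Corank 1: A-series; mu = 3 gives A_3.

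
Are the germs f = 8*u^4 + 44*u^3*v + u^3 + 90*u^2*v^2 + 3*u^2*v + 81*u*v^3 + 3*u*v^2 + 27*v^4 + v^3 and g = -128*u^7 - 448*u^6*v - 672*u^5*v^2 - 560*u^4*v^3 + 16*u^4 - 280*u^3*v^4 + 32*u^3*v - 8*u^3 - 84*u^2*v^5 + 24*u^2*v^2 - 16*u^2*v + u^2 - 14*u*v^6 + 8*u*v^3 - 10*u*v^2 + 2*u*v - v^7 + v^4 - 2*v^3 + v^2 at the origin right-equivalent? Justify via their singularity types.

No.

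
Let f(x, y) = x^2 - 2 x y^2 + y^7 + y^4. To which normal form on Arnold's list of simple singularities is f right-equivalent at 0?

A6

The Hessian of f at 0 is [[2, 0], [0, 0]] with rank 1, so corank 1. A Groebner basis of the Jacobian ideal J(f) in C{x,y} is {x^3, -x + y^2}; counting standard monomials gives mu = 6. Corank 1: A-series; mu = 6 gives A_6.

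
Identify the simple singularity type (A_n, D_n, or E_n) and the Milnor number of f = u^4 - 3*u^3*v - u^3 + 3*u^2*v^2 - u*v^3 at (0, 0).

Type E7, Milnor number mu = 7.

The Hessian of f at 0 has rank 0. Corank 2; j^3 = -u^3 is a perfect cube, so E-series; the 4-jet and mu = 7 give E_7.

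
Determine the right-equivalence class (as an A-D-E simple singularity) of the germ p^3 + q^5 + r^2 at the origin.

The Hessian of f at 0 is [[0, 0, 0], [0, 0, 0], [0, 0, 2]] with rank 1, so corank 2. A Groebner basis of the Jacobian ideal J(f) in C{p,q,r} is {q^4, p^2, r}; counting standard monomials gives mu = 8. Corank 2; j^3 = p^3 is a perfect cube, so E-series; the 5-jet and mu = 8 give E_8.

E8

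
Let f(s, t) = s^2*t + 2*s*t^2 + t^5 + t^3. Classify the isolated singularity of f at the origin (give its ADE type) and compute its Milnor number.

Type D6, Milnor number mu = 6.

The Hessian of f at 0 is [[0, 0], [0, 0]] with rank 0, so corank 2. A Groebner basis of the Jacobian ideal J(f) in C{s,t} is {s^2/5 + t^4 - t^2/5, s^3 + t^3, s*t + t^2}; counting standard monomials gives mu = 6. Corank 2; j^3 = t*(s + t)^2 has shape L^2 M (L != M), so D-series; mu = 6 gives D_6.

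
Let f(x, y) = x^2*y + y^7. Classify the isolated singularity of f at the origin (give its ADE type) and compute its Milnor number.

The Hessian of f at 0 has rank 0. Corank 2; j^3 = x^2*y has shape L^2 M (L != M), so D-series; mu = 8 gives D_8.

Type D_{8}, Milnor number mu = 8.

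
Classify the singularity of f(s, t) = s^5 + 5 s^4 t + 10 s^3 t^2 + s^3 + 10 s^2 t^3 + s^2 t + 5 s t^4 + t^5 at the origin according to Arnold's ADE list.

The Hessian of f at 0 is [[0, 0], [0, 0]] with rank 0, so corank 2. A Groebner basis of the Jacobian ideal J(f) in C{s,t} is {-s*t/5 + t^4, s*t^2, s^2 + s*t}; counting standard monomials gives mu = 6. Corank 2; j^3 = s^2*(s + t) has shape L^2 M (L != M), so D-series; mu = 6 gives D_6.

D_{6}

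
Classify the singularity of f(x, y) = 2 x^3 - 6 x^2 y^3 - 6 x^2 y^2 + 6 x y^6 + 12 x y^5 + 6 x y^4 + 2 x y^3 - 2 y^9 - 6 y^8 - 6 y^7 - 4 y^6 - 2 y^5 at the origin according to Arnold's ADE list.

E7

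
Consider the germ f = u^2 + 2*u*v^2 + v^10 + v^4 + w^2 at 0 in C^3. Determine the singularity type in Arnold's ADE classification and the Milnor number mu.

Type A9, Milnor number mu = 9.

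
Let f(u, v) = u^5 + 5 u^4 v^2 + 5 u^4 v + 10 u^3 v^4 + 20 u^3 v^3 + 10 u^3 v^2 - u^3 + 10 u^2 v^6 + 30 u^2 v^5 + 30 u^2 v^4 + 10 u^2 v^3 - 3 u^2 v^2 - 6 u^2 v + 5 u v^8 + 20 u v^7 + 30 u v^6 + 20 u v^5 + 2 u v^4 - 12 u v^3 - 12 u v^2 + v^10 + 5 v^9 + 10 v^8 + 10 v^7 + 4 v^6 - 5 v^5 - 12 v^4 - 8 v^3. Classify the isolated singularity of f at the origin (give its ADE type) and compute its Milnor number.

Type E_{8}, Milnor number mu = 8.

The Hessian of f at 0 is [[0, 0], [0, 0]] with rank 0, so corank 2. A Groebner basis of the Jacobian ideal J(f) in C{u,v} is {-7*u^2/4 + u*v^3 - 7*u*v^2/2 - 7*u*v - 7*v^3 - 7*v^2, u^2 + 2*u*v^2 + 4*u*v + v^4 + 4*v^3 + 4*v^2, u^3 + 3*u^2 - 6*u*v^2 + 12*u*v - 4*v^3 + 12*v^2, u^2*v - u^2/2 + 3*u*v^2 - 2*u*v + 2*v^3 - 2*v^2}; counting standard monomials gives mu = 8. Corank 2; j^3 = -(u + 2*v)^3 is a perfect cube, so E-series; the 5-jet and mu = 8 give E_8.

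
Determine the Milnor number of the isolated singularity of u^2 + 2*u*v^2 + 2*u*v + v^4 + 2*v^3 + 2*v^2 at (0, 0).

1

The Hessian of f at 0 has rank 2. Corank 0: nondegenerate Morse point, so A_1.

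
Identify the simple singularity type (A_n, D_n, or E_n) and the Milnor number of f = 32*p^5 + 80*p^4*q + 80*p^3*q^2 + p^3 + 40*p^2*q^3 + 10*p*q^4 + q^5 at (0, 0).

The Hessian of f at 0 is [[0, 0], [0, 0]] with rank 0, so corank 2. A Groebner basis of the Jacobian ideal J(f) in C{p,q} is {q^5, p*q^3 + q^4/8, p^2}; counting standard monomials gives mu = 8. Corank 2; j^3 = p^3 is a perfect cube, so E-series; the 5-jet and mu = 8 give E_8.

Type E_{8}, Milnor number mu = 8.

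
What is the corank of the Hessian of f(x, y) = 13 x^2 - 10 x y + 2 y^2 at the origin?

The Hessian at 0 is [[26, -10], [-10, 4]] of rank 2; hence corank 0.

0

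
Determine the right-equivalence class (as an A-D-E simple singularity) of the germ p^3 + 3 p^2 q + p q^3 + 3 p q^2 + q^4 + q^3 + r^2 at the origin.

E_{7}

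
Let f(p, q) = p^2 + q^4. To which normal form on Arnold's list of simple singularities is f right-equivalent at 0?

A3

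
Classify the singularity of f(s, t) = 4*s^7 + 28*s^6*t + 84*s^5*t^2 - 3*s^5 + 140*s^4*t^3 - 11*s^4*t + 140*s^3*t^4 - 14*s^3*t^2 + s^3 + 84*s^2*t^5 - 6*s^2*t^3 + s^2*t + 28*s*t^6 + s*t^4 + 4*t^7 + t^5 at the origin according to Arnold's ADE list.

The Hessian of f at 0 is [[0, 0], [0, 0]] with rank 0, so corank 2. A Groebner basis of the Jacobian ideal J(f) in C{s,t} is {-s*t/7 + t^4, s*t^2, s^2 + 5*s*t/7}; counting standard monomials gives mu = 6. Corank 2; j^3 = s^2*(s + t) has shape L^2 M (L != M), so D-series; mu = 6 gives D_6.

D_6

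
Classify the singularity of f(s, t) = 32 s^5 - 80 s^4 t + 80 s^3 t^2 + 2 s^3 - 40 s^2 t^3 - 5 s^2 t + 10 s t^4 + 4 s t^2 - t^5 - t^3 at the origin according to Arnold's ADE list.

D6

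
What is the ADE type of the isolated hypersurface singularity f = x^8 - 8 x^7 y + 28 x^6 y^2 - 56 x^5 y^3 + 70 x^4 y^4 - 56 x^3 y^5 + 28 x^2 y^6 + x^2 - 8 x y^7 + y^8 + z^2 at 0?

A_{7}

The Hessian of f at 0 is [[2, 0, 0], [0, 0, 0], [0, 0, 2]] with rank 2, so corank 1. A Groebner basis of the Jacobian ideal J(f) in C{x,y,z} is {y^7, x, z}; counting standard monomials gives mu = 7. Corank 1: A-series; mu = 7 gives A_7.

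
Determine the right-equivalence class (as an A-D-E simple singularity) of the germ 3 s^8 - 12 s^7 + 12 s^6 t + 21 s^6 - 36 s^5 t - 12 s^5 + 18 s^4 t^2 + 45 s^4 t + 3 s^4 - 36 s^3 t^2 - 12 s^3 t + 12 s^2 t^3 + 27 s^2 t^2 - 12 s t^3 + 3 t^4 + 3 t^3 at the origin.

E_{6}

The Hessian of f at 0 is [[0, 0], [0, 0]] with rank 0, so corank 2. A Groebner basis of the Jacobian ideal J(f) in C{s,t} is {s^3 + 3*t^2/2, s^2*t + t^2/2, s*t^2, t^3}; counting standard monomials gives mu = 6. Corank 2; j^3 = 3*t^3 is a perfect cube, so E-series; the 4-jet and mu = 6 give E_6.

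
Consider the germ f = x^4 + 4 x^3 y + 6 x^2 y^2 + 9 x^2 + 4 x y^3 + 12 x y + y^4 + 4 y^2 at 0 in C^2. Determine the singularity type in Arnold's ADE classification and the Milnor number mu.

The Hessian of f at 0 has rank 1. Corank 1: A-series; mu = 3 gives A_3.

Type A_{3}, Milnor number mu = 3.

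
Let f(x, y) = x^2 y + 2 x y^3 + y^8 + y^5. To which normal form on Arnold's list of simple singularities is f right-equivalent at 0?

D_9

The Hessian of f at 0 has rank 0. Corank 2; j^3 = x^2*y has shape L^2 M (L != M), so D-series; mu = 9 gives D_9.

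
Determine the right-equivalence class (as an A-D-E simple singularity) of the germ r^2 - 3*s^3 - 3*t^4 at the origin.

The Hessian of f at 0 is [[0, 0, 0], [0, 0, 0], [0, 0, 2]] with rank 1, so corank 2. A Groebner basis of the Jacobian ideal J(f) in C{s,t,r} is {t^3, s^2, r}; counting standard monomials gives mu = 6. Corank 2; j^3 = -3*s^3 is a perfect cube, so E-series; the 4-jet and mu = 6 give E_6.

E_{6}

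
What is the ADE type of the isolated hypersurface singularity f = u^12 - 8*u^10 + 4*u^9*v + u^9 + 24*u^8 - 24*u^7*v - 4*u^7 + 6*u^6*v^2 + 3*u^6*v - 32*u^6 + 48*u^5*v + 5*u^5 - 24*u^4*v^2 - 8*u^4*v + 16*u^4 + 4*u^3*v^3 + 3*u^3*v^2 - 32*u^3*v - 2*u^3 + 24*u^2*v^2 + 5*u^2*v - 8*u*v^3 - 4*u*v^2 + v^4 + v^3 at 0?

D_5

The Hessian of f at 0 is [[0, 0], [0, 0]] with rank 0, so corank 2. A Groebner basis of the Jacobian ideal J(f) in C{u,v} is {u*v^2 + u*v/8 - v^2/8, u*v/8 + v^3 - v^2/8, u^2 - 3*u*v/2 + v^2/2}; counting standard monomials gives mu = 5. Corank 2; j^3 = -(u - v)^2*(2*u - v) has shape L^2 M (L != M), so D-series; mu = 5 gives D_5.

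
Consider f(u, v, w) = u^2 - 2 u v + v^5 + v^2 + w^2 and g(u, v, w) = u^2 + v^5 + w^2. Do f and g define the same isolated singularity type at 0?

Yes.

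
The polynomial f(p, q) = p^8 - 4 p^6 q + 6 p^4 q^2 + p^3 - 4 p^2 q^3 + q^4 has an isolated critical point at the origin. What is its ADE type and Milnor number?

Type E_{6}, Milnor number mu = 6.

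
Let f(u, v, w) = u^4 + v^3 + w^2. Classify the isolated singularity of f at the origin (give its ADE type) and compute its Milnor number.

The Hessian of f at 0 has rank 1. Corank 2; j^3 = v^3 is a perfect cube, so E-series; the 4-jet and mu = 6 give E_6.

Type E6, Milnor number mu = 6.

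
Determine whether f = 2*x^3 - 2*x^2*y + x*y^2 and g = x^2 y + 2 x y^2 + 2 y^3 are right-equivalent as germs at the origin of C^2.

Yes.

The Hessian of f at 0 has rank 0. Corank 2; j^3 = x*(2*x^2 - 2*x*y + y^2) splits into three distinct lines over C (the quadratic factor has nonzero discriminant), so D_4. The Hessian of g at 0 has rank 0. Corank 2; j^3 = y*(x^2 + 2*x*y + 2*y^2) splits into three distinct lines over C (the quadratic factor has nonzero discriminant), so D_4. Both have type D_4, hence right-equivalent.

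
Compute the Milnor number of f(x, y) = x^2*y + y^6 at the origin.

The Hessian of f at 0 is [[0, 0], [0, 0]] with rank 0, so corank 2. A Groebner basis of the Jacobian ideal J(f) in C{x,y} is {x^2/6 + y^5, x^3, x*y}; counting standard monomials gives mu = 7. Corank 2; j^3 = x^2*y has shape L^2 M (L != M), so D-series; mu = 7 gives D_7.

7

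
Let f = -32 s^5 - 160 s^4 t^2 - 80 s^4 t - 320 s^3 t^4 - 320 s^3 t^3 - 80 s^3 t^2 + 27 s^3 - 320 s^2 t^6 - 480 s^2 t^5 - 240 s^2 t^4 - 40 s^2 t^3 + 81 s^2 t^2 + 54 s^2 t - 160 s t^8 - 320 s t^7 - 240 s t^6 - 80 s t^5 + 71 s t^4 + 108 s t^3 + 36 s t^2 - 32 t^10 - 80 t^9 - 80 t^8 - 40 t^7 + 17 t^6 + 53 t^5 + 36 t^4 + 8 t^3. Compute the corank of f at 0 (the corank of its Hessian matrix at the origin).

The Hessian at 0 is [[0, 0], [0, 0]] of rank 0; hence corank 2.

2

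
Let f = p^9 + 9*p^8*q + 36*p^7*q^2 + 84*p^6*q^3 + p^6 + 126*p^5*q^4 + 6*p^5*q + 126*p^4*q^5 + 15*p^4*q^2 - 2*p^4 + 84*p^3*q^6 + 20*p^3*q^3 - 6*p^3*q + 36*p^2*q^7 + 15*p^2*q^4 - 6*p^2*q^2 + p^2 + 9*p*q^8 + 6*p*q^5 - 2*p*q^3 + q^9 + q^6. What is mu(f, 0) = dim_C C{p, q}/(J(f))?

The Hessian of f at 0 is [[2, 0], [0, 0]] with rank 1, so corank 1. A Groebner basis of the Jacobian ideal J(f) in C{p,q} is {-p^2 + p*q^3, 3*p^2 - p*q + q^4, p^3, p^2*q + p*q^2 - p/3 + q^3/3}; counting standard monomials gives mu = 8. Corank 1: A-series; mu = 8 gives A_8.

8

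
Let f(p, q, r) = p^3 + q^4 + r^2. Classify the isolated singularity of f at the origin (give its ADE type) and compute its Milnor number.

The Hessian of f at 0 has rank 1. Corank 2; j^3 = p^3 is a perfect cube, so E-series; the 4-jet and mu = 6 give E_6.

Type E_{6}, Milnor number mu = 6.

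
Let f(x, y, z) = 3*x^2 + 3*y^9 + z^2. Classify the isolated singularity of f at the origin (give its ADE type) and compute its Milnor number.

Type A_{8}, Milnor number mu = 8.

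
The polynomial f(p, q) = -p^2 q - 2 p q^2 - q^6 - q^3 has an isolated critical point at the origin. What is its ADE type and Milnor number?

The Hessian of f at 0 has rank 0. Corank 2; j^3 = -q*(p + q)^2 has shape L^2 M (L != M), so D-series; mu = 7 gives D_7.

Type D_7, Milnor number mu = 7.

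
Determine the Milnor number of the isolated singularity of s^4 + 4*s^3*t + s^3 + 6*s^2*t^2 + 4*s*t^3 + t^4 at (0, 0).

6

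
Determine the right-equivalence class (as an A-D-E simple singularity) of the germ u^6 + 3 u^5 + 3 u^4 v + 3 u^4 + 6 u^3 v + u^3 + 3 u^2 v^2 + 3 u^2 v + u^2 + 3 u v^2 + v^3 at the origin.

A_2

The Hessian of f at 0 has rank 1. Corank 1: A-series; mu = 2 gives A_2.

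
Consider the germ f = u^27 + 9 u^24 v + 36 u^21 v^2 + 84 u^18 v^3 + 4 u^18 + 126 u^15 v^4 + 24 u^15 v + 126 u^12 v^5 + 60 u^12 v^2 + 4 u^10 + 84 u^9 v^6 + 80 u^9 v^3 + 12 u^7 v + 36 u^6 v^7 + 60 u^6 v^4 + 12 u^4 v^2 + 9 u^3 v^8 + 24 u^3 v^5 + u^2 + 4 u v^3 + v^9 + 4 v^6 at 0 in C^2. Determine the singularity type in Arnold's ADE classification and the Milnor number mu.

The Hessian of f at 0 is [[2, 0], [0, 0]] with rank 1, so corank 1. A Groebner basis of the Jacobian ideal J(f) in C{u,v} is {u^2*v^2, u^3, u/2 + v^3}; counting standard monomials gives mu = 8. Corank 1: A-series; mu = 8 gives A_8.

Type A8, Milnor number mu = 8.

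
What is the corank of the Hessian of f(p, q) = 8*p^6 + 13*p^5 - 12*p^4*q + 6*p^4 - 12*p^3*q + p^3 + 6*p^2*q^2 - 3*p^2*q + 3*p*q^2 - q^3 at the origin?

The Hessian at 0 is [[0, 0], [0, 0]] of rank 0; hence corank 2.

2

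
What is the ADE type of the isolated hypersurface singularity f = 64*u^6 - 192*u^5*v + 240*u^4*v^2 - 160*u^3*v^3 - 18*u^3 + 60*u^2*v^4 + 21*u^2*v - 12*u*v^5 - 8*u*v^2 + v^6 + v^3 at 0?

D7

The Hessian of f at 0 has rank 0. Corank 2; j^3 = -(2*u - v)*(3*u - v)^2 has shape L^2 M (L != M), so D-series; mu = 7 gives D_7.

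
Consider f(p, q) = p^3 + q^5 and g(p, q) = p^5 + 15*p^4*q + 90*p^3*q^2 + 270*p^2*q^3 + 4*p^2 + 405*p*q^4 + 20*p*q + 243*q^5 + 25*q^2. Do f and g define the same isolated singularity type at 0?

No.

The Hessian of f at 0 has rank 0. Corank 2; j^3 = p^3 is a perfect cube, so E-series; the 5-jet and mu = 8 give E_8. The Hessian of g at 0 has rank 1. Corank 1: A-series; mu = 4 gives A_4. f is E_8 but g is A_4, hence not right-equivalent.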